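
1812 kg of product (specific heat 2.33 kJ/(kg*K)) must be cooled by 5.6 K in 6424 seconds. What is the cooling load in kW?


Q = m * cp * dT / t
Q = 1812 * 2.33 * 5.6 / 6424
Q = 3.68 kW

3.68


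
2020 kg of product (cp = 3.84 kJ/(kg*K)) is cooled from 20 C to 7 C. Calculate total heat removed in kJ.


dT = 20 - (7) = 13 K
Q = m * cp * dT = 2020 * 3.84 * 13
Q = 100838 kJ

100838


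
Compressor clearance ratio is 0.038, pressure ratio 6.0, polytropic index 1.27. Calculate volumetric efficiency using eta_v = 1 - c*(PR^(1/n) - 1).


PR^(1/n) = 6.0^(1/1.27) = 4.09937379
eta_v = 1 - 0.038 * (4.09937379 - 1)
eta_v = 0.8822

0.8822


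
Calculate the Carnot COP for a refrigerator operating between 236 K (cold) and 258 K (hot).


dT = 258 - 236 = 22 K
COP_carnot = T_cold / dT = 236 / 22
COP_carnot = 10.727

10.727


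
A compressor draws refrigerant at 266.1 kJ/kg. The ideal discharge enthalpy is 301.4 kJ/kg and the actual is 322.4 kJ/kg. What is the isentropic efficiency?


dh_ideal = 301.4 - 266.1 = 35.3 kJ/kg
dh_actual = 322.4 - 266.1 = 56.3 kJ/kg
eta_s = dh_ideal / dh_actual = 35.3 / 56.3
eta_s = 0.627

0.627


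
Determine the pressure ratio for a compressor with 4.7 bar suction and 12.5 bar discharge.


PR = P_high / P_low
PR = 12.5 / 4.7
PR = 2.66

2.66


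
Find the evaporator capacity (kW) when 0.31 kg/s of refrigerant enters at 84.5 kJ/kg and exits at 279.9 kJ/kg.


dh = 279.9 - 84.5 = 195.4 kJ/kg
Q_evap = m_dot * dh = 0.31 * 195.4
Q_evap = 60.57 kW

60.57


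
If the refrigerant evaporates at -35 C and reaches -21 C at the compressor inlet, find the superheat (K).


Superheat = T_suction - T_evap
Superheat = -21 - (-35)
Superheat = 14 K

14


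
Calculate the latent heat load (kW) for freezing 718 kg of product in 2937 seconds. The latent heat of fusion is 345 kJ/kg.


Q_lat = m * h_fg / t
Q_lat = 718 * 345 / 2937
Q_lat = 84.34 kW

84.34


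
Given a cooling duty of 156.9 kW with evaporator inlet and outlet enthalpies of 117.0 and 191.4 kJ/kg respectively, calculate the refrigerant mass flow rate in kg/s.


dh = 191.4 - 117.0 = 74.4 kJ/kg
m_dot = Q / dh = 156.9 / 74.4 = 2.1089 kg/s

2.1089


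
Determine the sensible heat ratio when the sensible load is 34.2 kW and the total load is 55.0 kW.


SHR = Q_sensible / Q_total
SHR = 34.2 / 55.0
SHR = 0.622

0.622


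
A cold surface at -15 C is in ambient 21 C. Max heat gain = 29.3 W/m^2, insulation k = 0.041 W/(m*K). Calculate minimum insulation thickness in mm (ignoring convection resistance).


dT = 21 - (-15) = 36 K
thickness = k * dT / q_max * 1000
thickness = 0.041 * 36 / 29.3 * 1000
thickness = 50.4 mm

50.4


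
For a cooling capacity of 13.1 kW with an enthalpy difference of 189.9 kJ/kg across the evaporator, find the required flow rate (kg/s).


m_dot = Q / dh
m_dot = 13.1 / 189.9
m_dot = 0.069 kg/s

0.069


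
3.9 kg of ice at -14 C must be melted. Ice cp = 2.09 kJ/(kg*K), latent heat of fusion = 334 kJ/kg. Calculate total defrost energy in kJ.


Sensible heat = cp * dT = 2.09 * 14 = 29.26 kJ/kg
Total per kg = 29.26 + 334 = 363.26 kJ/kg
Q = m * total = 3.9 * 363.26
Q = 1416.7 kJ

1416.7


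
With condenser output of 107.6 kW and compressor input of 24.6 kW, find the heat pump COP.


COP_hp = Q_cond / W
COP_hp = 107.6 / 24.6
COP_hp = 4.374

4.374


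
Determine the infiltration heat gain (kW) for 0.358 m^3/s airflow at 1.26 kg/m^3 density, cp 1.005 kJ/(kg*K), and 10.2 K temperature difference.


Q = V_dot * rho * cp * dT
Q = 0.358 * 1.26 * 1.005 * 10.2
Q = 4.624 kW

4.624


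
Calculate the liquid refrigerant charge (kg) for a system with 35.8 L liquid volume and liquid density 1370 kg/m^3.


Charge = V * rho / 1000
Charge = 35.8 * 1370 / 1000
Charge = 49.05 kg

49.05


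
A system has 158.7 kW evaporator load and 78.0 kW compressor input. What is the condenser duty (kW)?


Q_cond = Q_evap + W
Q_cond = 158.7 + 78.0
Q_cond = 236.7 kW

236.7


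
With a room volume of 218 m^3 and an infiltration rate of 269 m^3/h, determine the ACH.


ACH = flow / volume
ACH = 269 / 218
ACH = 1.234

1.234


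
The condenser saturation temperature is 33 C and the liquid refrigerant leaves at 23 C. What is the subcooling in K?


Subcooling = T_cond - T_liquid
Subcooling = 33 - 23
Subcooling = 10 K

10


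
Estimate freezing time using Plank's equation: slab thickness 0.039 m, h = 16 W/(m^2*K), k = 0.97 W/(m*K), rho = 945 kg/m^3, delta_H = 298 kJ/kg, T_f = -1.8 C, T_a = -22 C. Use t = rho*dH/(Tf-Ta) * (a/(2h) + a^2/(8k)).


dT = -1.8 - (-22) = 20.2 K
term1 = a/(2h) = 0.039/(2*16) = 0.00121875
term2 = a^2/(8k) = 0.039^2/(8*0.97) = 0.0001960051546
t = rho*dH*1000/dT * (term1 + term2)
t = 945*298*1000/20.2 * (0.00121875 + 0.0001960051546)
t = 19723 s

19723


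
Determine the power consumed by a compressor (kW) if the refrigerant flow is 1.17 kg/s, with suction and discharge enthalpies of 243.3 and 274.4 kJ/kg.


dh = 274.4 - 243.3 = 31.1 kJ/kg
W = m_dot * dh = 1.17 * 31.1 = 36.39 kW

36.39


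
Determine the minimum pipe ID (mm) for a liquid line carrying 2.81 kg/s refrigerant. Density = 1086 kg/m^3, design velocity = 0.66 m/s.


A = m_dot / (rho * v) = 2.81 / (1086 * 0.66) = 0.003920419666 m^2
d = sqrt(4*A/pi) * 1000
d = 70.7 mm

70.7


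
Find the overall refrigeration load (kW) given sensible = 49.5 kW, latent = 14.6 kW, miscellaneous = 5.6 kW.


Q_total = Q_s + Q_l + Q_misc
Q_total = 49.5 + 14.6 + 5.6
Q_total = 69.7 kW

69.7


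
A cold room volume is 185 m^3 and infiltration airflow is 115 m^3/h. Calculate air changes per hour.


ACH = flow / volume
ACH = 115 / 185
ACH = 0.622

0.622


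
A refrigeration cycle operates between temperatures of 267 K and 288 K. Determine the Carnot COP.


dT = 288 - 267 = 21 K
COP_carnot = T_cold / dT = 267 / 21
COP_carnot = 12.714

12.714


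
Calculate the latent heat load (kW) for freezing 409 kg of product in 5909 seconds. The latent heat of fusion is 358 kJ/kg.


Q_lat = m * h_fg / t
Q_lat = 409 * 358 / 5909
Q_lat = 24.78 kW

24.78


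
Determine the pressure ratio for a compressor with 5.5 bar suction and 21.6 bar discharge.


PR = P_high / P_low
PR = 21.6 / 5.5
PR = 3.927

3.927


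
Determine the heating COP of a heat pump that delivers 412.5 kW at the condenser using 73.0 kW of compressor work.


COP_hp = Q_cond / W
COP_hp = 412.5 / 73.0
COP_hp = 5.651

5.651


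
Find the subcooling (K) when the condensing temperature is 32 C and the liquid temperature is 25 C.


Subcooling = T_cond - T_liquid
Subcooling = 32 - 25
Subcooling = 7 K

7


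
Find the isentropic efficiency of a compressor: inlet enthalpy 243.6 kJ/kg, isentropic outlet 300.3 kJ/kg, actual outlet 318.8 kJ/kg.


dh_ideal = 300.3 - 243.6 = 56.7 kJ/kg
dh_actual = 318.8 - 243.6 = 75.2 kJ/kg
eta_s = dh_ideal / dh_actual = 56.7 / 75.2
eta_s = 0.754

0.754


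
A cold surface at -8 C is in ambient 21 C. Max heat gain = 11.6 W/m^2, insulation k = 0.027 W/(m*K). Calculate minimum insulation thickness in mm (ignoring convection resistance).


dT = 21 - (-8) = 29 K
thickness = k * dT / q_max * 1000
thickness = 0.027 * 29 / 11.6 * 1000
thickness = 67.5 mm

67.5


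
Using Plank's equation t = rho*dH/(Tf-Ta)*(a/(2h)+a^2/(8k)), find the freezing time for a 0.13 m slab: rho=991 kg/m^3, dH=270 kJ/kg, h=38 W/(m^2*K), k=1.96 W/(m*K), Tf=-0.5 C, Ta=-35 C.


dT = -0.5 - (-35) = 34.5 K
term1 = a/(2h) = 0.13/(2*38) = 0.001710526316
term2 = a^2/(8k) = 0.13^2/(8*1.96) = 0.001077806122
t = rho*dH*1000/dT * (term1 + term2)
t = 991*270*1000/34.5 * (0.001710526316 + 0.001077806122)
t = 21625 s

21625


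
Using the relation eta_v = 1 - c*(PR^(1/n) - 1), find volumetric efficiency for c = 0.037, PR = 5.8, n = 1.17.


PR^(1/n) = 5.8^(1/1.17) = 4.49264971
eta_v = 1 - 0.037 * (4.49264971 - 1)
eta_v = 0.8708

0.8708


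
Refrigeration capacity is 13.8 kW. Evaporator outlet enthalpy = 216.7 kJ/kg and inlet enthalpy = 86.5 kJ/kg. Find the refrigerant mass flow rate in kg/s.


dh = 216.7 - 86.5 = 130.2 kJ/kg
m_dot = Q / dh = 13.8 / 130.2 = 0.106 kg/s

0.106


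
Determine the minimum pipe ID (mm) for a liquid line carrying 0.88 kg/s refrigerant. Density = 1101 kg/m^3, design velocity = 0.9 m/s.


A = m_dot / (rho * v) = 0.88 / (1101 * 0.9) = 0.000888081542 m^2
d = sqrt(4*A/pi) * 1000
d = 33.6 mm

33.6


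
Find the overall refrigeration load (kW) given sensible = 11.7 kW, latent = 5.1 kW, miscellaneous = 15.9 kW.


Q_total = Q_s + Q_l + Q_misc
Q_total = 11.7 + 5.1 + 15.9
Q_total = 32.7 kW

32.7


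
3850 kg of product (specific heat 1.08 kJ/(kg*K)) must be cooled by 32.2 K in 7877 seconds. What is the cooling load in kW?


Q = m * cp * dT / t
Q = 3850 * 1.08 * 32.2 / 7877
Q = 16.997 kW

16.997


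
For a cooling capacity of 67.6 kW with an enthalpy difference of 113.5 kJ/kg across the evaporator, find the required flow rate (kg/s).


m_dot = Q / dh
m_dot = 67.6 / 113.5
m_dot = 0.5956 kg/s

0.5956


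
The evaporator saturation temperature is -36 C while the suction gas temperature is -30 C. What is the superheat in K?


Superheat = T_suction - T_evap
Superheat = -30 - (-36)
Superheat = 6 K

6


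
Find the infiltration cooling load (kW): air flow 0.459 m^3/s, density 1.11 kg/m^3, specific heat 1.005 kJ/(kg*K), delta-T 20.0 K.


Q = V_dot * rho * cp * dT
Q = 0.459 * 1.11 * 1.005 * 20.0
Q = 10.241 kW

10.241


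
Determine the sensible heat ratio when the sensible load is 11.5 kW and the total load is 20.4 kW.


SHR = Q_sensible / Q_total
SHR = 11.5 / 20.4
SHR = 0.564

0.564


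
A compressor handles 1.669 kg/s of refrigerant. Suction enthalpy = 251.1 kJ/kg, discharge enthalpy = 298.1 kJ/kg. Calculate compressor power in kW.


dh = 298.1 - 251.1 = 47.0 kJ/kg
W = m_dot * dh = 1.669 * 47.0 = 78.44 kW

78.44


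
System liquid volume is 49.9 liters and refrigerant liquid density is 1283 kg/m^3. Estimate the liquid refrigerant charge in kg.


Charge = V * rho / 1000
Charge = 49.9 * 1283 / 1000
Charge = 64.02 kg

64.02


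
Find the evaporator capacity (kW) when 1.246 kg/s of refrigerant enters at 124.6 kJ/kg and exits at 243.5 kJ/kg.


dh = 243.5 - 124.6 = 118.9 kJ/kg
Q_evap = m_dot * dh = 1.246 * 118.9
Q_evap = 148.15 kW

148.15


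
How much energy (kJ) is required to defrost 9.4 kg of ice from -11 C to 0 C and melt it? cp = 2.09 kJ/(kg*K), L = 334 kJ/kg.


Sensible heat = cp * dT = 2.09 * 11 = 22.99 kJ/kg
Total per kg = 22.99 + 334 = 356.99 kJ/kg
Q = m * total = 9.4 * 356.99
Q = 3355.7 kJ

3355.7


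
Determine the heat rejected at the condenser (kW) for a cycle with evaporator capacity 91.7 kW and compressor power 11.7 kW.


Q_cond = Q_evap + W
Q_cond = 91.7 + 11.7
Q_cond = 103.4 kW

103.4


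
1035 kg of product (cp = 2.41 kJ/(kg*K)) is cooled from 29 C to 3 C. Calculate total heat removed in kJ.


dT = 29 - (3) = 26 K
Q = m * cp * dT = 1035 * 2.41 * 26
Q = 64853 kJ

64853


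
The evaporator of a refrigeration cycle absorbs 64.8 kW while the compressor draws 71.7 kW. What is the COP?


COP = Q_evap / W
COP = 64.8 / 71.7
COP = 0.904

0.904


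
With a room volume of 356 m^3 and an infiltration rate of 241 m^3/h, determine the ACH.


ACH = flow / volume
ACH = 241 / 356
ACH = 0.677

0.677


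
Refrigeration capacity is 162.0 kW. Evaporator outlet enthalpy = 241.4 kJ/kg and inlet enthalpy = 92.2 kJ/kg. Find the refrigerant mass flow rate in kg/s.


dh = 241.4 - 92.2 = 149.2 kJ/kg
m_dot = Q / dh = 162.0 / 149.2 = 1.0858 kg/s

1.0858


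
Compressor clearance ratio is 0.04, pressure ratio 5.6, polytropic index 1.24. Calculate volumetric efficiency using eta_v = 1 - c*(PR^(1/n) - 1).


PR^(1/n) = 5.6^(1/1.24) = 4.01215258
eta_v = 1 - 0.04 * (4.01215258 - 1)
eta_v = 0.8795

0.8795


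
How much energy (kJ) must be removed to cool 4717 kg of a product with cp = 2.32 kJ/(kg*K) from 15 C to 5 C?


dT = 15 - (5) = 10 K
Q = m * cp * dT = 4717 * 2.32 * 10
Q = 109434 kJ

109434


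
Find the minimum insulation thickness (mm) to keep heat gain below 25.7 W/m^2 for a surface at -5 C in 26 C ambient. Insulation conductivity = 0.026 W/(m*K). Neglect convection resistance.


dT = 26 - (-5) = 31 K
thickness = k * dT / q_max * 1000
thickness = 0.026 * 31 / 25.7 * 1000
thickness = 31.4 mm

31.4


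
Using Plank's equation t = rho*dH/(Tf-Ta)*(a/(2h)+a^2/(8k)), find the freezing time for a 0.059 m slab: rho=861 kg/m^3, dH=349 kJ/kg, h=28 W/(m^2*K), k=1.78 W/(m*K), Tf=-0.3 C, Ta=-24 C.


dT = -0.3 - (-24) = 23.7 K
term1 = a/(2h) = 0.059/(2*28) = 0.001053571429
term2 = a^2/(8k) = 0.059^2/(8*1.78) = 0.0002444522472
t = rho*dH*1000/dT * (term1 + term2)
t = 861*349*1000/23.7 * (0.001053571429 + 0.0002444522472)
t = 16457 s

16457


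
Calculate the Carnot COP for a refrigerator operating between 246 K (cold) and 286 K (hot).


dT = 286 - 246 = 40 K
COP_carnot = T_cold / dT = 246 / 40
COP_carnot = 6.15

6.15


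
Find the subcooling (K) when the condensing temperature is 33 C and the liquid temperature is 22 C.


Subcooling = T_cond - T_liquid
Subcooling = 33 - 22
Subcooling = 11 K

11


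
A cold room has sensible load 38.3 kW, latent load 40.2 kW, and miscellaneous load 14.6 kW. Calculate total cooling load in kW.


Q_total = Q_s + Q_l + Q_misc
Q_total = 38.3 + 40.2 + 14.6
Q_total = 93.1 kW

93.1


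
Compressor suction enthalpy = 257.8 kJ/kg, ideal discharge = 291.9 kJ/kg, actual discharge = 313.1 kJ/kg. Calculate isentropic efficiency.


dh_ideal = 291.9 - 257.8 = 34.1 kJ/kg
dh_actual = 313.1 - 257.8 = 55.3 kJ/kg
eta_s = dh_ideal / dh_actual = 34.1 / 55.3
eta_s = 0.6166

0.6166


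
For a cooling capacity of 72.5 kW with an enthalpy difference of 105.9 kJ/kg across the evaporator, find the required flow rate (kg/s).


m_dot = Q / dh
m_dot = 72.5 / 105.9
m_dot = 0.6846 kg/s

0.6846


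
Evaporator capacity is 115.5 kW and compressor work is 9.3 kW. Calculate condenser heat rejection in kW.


Q_cond = Q_evap + W
Q_cond = 115.5 + 9.3
Q_cond = 124.8 kW

124.8


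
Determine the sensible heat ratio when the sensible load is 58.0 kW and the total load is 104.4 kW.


SHR = Q_sensible / Q_total
SHR = 58.0 / 104.4
SHR = 0.556

0.556


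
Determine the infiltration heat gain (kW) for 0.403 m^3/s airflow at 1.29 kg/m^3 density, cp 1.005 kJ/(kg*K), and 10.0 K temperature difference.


Q = V_dot * rho * cp * dT
Q = 0.403 * 1.29 * 1.005 * 10.0
Q = 5.225 kW

5.225


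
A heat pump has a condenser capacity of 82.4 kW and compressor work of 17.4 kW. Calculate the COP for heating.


COP_hp = Q_cond / W
COP_hp = 82.4 / 17.4
COP_hp = 4.736

4.736


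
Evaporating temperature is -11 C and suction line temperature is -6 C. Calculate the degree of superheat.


Superheat = T_suction - T_evap
Superheat = -6 - (-11)
Superheat = 5 K

5


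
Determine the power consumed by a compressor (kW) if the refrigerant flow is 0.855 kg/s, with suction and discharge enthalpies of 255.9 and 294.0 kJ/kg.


dh = 294.0 - 255.9 = 38.1 kJ/kg
W = m_dot * dh = 0.855 * 38.1 = 32.58 kW

32.58


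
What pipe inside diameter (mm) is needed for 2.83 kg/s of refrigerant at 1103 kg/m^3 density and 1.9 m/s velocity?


A = m_dot / (rho * v) = 2.83 / (1103 * 1.9) = 0.00135038412 m^2
d = sqrt(4*A/pi) * 1000
d = 41.5 mm

41.5


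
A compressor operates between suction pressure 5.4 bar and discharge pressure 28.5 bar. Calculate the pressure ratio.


PR = P_high / P_low
PR = 28.5 / 5.4
PR = 5.278

5.278


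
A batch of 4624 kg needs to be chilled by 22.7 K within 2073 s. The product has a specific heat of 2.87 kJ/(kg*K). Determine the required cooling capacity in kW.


Q = m * cp * dT / t
Q = 4624 * 2.87 * 22.7 / 2073
Q = 145.32 kW

145.32


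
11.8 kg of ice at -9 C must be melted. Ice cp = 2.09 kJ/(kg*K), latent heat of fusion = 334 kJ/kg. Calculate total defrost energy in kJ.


Sensible heat = cp * dT = 2.09 * 9 = 18.81 kJ/kg
Total per kg = 18.81 + 334 = 352.81 kJ/kg
Q = m * total = 11.8 * 352.81
Q = 4163.2 kJ

4163.2


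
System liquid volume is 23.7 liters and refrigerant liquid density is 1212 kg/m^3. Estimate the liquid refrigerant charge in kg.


Charge = V * rho / 1000
Charge = 23.7 * 1212 / 1000
Charge = 28.72 kg

28.72


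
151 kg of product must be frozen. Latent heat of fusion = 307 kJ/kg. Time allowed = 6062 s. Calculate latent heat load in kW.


Q_lat = m * h_fg / t
Q_lat = 151 * 307 / 6062
Q_lat = 7.65 kW

7.65


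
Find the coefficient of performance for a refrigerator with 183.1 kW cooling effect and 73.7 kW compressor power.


COP = Q_evap / W
COP = 183.1 / 73.7
COP = 2.484

2.484


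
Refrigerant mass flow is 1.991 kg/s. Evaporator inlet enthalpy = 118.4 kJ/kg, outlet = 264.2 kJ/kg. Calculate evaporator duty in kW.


dh = 264.2 - 118.4 = 145.8 kJ/kg
Q_evap = m_dot * dh = 1.991 * 145.8
Q_evap = 290.29 kW

290.29


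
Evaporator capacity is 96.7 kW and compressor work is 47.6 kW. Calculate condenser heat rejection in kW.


Q_cond = Q_evap + W
Q_cond = 96.7 + 47.6
Q_cond = 144.3 kW

144.3


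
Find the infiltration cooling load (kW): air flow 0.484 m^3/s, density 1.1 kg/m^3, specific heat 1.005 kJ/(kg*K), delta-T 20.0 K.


Q = V_dot * rho * cp * dT
Q = 0.484 * 1.1 * 1.005 * 20.0
Q = 10.701 kW

10.701


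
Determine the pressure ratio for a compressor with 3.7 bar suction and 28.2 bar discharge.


PR = P_high / P_low
PR = 28.2 / 3.7
PR = 7.622

7.622


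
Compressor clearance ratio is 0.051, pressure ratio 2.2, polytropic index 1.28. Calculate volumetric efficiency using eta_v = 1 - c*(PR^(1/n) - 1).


PR^(1/n) = 2.2^(1/1.28) = 1.85147443
eta_v = 1 - 0.051 * (1.85147443 - 1)
eta_v = 0.9566

0.9566


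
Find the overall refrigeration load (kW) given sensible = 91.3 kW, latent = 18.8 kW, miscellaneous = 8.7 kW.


Q_total = Q_s + Q_l + Q_misc
Q_total = 91.3 + 18.8 + 8.7
Q_total = 118.8 kW

118.8


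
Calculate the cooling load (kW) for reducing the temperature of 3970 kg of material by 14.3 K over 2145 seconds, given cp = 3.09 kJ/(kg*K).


Q = m * cp * dT / t
Q = 3970 * 3.09 * 14.3 / 2145
Q = 81.782 kW

81.782


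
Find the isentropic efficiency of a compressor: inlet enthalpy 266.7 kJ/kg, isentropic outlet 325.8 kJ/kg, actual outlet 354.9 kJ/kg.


dh_ideal = 325.8 - 266.7 = 59.1 kJ/kg
dh_actual = 354.9 - 266.7 = 88.2 kJ/kg
eta_s = dh_ideal / dh_actual = 59.1 / 88.2
eta_s = 0.6701

0.6701


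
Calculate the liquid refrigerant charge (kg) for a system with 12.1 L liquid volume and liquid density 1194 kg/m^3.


Charge = V * rho / 1000
Charge = 12.1 * 1194 / 1000
Charge = 14.45 kg

14.45


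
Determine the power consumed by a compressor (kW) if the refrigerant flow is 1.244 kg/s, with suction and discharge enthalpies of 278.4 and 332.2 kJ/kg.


dh = 332.2 - 278.4 = 53.8 kJ/kg
W = m_dot * dh = 1.244 * 53.8 = 66.93 kW

66.93


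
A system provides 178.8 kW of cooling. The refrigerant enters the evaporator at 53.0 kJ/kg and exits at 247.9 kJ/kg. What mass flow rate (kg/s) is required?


dh = 247.9 - 53.0 = 194.9 kJ/kg
m_dot = Q / dh = 178.8 / 194.9 = 0.9174 kg/s

0.9174


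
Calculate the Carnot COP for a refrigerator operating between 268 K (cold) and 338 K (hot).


dT = 338 - 268 = 70 K
COP_carnot = T_cold / dT = 268 / 70
COP_carnot = 3.829

3.829


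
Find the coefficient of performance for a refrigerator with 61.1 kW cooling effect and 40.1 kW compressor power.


COP = Q_evap / W
COP = 61.1 / 40.1
COP = 1.524

1.524


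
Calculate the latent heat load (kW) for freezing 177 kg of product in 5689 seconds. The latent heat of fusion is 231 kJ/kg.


Q_lat = m * h_fg / t
Q_lat = 177 * 231 / 5689
Q_lat = 7.19 kW

7.19


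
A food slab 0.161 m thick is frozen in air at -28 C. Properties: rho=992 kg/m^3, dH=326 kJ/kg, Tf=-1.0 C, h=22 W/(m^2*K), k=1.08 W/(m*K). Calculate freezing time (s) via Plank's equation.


dT = -1.0 - (-28) = 27.0 K
term1 = a/(2h) = 0.161/(2*22) = 0.003659090909
term2 = a^2/(8k) = 0.161^2/(8*1.08) = 0.003000115741
t = rho*dH*1000/dT * (term1 + term2)
t = 992*326*1000/27.0 * (0.003659090909 + 0.003000115741)
t = 79761 s

79761


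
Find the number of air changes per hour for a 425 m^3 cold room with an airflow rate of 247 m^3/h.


ACH = flow / volume
ACH = 247 / 425
ACH = 0.581

0.581


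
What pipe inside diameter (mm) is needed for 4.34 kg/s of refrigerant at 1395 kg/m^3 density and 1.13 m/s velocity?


A = m_dot / (rho * v) = 4.34 / (1395 * 1.13) = 0.002753195674 m^2
d = sqrt(4*A/pi) * 1000
d = 59.2 mm

59.2


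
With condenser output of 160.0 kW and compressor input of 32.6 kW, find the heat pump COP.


COP_hp = Q_cond / W
COP_hp = 160.0 / 32.6
COP_hp = 4.908

4.908


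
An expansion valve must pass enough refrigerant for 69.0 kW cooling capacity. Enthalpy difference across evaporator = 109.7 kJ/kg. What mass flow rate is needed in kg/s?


m_dot = Q / dh
m_dot = 69.0 / 109.7
m_dot = 0.629 kg/s

0.629


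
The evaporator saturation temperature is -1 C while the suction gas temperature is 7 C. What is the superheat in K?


Superheat = T_suction - T_evap
Superheat = 7 - (-1)
Superheat = 8 K

8


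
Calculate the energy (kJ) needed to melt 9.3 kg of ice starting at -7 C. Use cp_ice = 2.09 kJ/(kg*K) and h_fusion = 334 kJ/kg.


Sensible heat = cp * dT = 2.09 * 7 = 14.63 kJ/kg
Total per kg = 14.63 + 334 = 348.63 kJ/kg
Q = m * total = 9.3 * 348.63
Q = 3242.3 kJ

3242.3


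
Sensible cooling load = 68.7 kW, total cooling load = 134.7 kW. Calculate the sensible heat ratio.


SHR = Q_sensible / Q_total
SHR = 68.7 / 134.7
SHR = 0.51

0.51


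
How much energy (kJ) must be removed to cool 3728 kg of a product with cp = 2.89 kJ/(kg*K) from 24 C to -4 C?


dT = 24 - (-4) = 28 K
Q = m * cp * dT = 3728 * 2.89 * 28
Q = 301670 kJ

301670


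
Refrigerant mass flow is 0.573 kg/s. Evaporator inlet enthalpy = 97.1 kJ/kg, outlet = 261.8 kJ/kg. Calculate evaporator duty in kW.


dh = 261.8 - 97.1 = 164.7 kJ/kg
Q_evap = m_dot * dh = 0.573 * 164.7
Q_evap = 94.37 kW

94.37


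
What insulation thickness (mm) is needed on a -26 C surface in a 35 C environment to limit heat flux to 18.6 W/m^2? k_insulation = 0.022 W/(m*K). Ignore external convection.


dT = 35 - (-26) = 61 K
thickness = k * dT / q_max * 1000
thickness = 0.022 * 61 / 18.6 * 1000
thickness = 72.2 mm

72.2


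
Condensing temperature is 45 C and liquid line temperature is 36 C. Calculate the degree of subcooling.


Subcooling = T_cond - T_liquid
Subcooling = 45 - 36
Subcooling = 9 K

9


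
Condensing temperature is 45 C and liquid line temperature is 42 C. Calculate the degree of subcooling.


Subcooling = T_cond - T_liquid
Subcooling = 45 - 42
Subcooling = 3 K

3


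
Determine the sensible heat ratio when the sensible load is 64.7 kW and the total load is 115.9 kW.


SHR = Q_sensible / Q_total
SHR = 64.7 / 115.9
SHR = 0.558

0.558


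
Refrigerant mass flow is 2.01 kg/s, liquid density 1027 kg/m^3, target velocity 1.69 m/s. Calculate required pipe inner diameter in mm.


A = m_dot / (rho * v) = 2.01 / (1027 * 1.69) = 0.001158080927 m^2
d = sqrt(4*A/pi) * 1000
d = 38.4 mm

38.4


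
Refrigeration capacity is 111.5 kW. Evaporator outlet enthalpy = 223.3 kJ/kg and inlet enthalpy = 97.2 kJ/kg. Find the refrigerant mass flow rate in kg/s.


dh = 223.3 - 97.2 = 126.1 kJ/kg
m_dot = Q / dh = 111.5 / 126.1 = 0.8842 kg/s

0.8842


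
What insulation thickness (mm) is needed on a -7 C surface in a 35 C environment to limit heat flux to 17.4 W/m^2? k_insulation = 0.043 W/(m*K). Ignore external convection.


dT = 35 - (-7) = 42 K
thickness = k * dT / q_max * 1000
thickness = 0.043 * 42 / 17.4 * 1000
thickness = 103.8 mm

103.8


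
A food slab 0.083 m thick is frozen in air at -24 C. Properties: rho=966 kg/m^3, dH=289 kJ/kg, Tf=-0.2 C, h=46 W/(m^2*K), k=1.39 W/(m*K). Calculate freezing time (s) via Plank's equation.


dT = -0.2 - (-24) = 23.8 K
term1 = a/(2h) = 0.083/(2*46) = 0.000902173913
term2 = a^2/(8k) = 0.083^2/(8*1.39) = 0.0006195143885
t = rho*dH*1000/dT * (term1 + term2)
t = 966*289*1000/23.8 * (0.000902173913 + 0.0006195143885)
t = 17849 s

17849


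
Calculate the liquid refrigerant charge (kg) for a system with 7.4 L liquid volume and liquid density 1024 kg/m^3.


Charge = V * rho / 1000
Charge = 7.4 * 1024 / 1000
Charge = 7.58 kg

7.58


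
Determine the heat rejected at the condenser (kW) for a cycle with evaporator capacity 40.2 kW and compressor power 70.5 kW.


Q_cond = Q_evap + W
Q_cond = 40.2 + 70.5
Q_cond = 110.7 kW

110.7


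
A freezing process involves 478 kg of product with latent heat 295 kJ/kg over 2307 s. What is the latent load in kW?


Q_lat = m * h_fg / t
Q_lat = 478 * 295 / 2307
Q_lat = 61.12 kW

61.12


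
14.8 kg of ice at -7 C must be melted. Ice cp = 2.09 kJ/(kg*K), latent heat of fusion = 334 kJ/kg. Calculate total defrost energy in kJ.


Sensible heat = cp * dT = 2.09 * 7 = 14.63 kJ/kg
Total per kg = 14.63 + 334 = 348.63 kJ/kg
Q = m * total = 14.8 * 348.63
Q = 5159.7 kJ

5159.7


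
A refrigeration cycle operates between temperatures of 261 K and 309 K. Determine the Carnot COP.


dT = 309 - 261 = 48 K
COP_carnot = T_cold / dT = 261 / 48
COP_carnot = 5.438

5.438


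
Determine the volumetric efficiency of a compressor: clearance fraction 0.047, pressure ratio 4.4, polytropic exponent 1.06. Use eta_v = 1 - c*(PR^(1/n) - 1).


PR^(1/n) = 4.4^(1/1.06) = 4.0460461
eta_v = 1 - 0.047 * (4.0460461 - 1)
eta_v = 0.8568

0.8568


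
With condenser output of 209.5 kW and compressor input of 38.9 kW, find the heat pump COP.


COP_hp = Q_cond / W
COP_hp = 209.5 / 38.9
COP_hp = 5.386

5.386


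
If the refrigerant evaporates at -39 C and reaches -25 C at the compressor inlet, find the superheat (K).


Superheat = T_suction - T_evap
Superheat = -25 - (-39)
Superheat = 14 K

14


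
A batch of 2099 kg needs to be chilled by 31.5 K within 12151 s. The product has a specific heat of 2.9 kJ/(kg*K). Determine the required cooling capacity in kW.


Q = m * cp * dT / t
Q = 2099 * 2.9 * 31.5 / 12151
Q = 15.78 kW

15.78


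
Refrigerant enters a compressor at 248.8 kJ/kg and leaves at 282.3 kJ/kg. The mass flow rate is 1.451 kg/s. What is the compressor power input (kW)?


dh = 282.3 - 248.8 = 33.5 kJ/kg
W = m_dot * dh = 1.451 * 33.5 = 48.61 kW

48.61


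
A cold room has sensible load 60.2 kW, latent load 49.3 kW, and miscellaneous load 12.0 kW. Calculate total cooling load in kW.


Q_total = Q_s + Q_l + Q_misc
Q_total = 60.2 + 49.3 + 12.0
Q_total = 121.5 kW

121.5


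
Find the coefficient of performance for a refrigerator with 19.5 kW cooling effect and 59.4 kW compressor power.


COP = Q_evap / W
COP = 19.5 / 59.4
COP = 0.328

0.328


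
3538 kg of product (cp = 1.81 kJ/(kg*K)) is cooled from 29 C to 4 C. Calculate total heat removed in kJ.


dT = 29 - (4) = 25 K
Q = m * cp * dT = 3538 * 1.81 * 25
Q = 160095 kJ

160095


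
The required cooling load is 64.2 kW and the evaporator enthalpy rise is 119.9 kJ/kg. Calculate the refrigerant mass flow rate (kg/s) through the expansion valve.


m_dot = Q / dh
m_dot = 64.2 / 119.9
m_dot = 0.5354 kg/s

0.5354


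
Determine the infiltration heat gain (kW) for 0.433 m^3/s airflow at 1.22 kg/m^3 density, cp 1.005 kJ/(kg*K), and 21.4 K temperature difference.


Q = V_dot * rho * cp * dT
Q = 0.433 * 1.22 * 1.005 * 21.4
Q = 11.361 kW

11.361


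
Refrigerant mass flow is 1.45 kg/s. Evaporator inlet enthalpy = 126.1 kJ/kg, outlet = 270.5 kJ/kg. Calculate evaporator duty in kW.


dh = 270.5 - 126.1 = 144.4 kJ/kg
Q_evap = m_dot * dh = 1.45 * 144.4
Q_evap = 209.38 kW

209.38


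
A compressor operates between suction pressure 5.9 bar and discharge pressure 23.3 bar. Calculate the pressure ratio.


PR = P_high / P_low
PR = 23.3 / 5.9
PR = 3.949

3.949


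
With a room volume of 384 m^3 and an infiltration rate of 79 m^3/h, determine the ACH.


ACH = flow / volume
ACH = 79 / 384
ACH = 0.206

0.206


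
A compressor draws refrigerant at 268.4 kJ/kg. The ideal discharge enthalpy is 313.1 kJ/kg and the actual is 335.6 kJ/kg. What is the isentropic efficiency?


dh_ideal = 313.1 - 268.4 = 44.7 kJ/kg
dh_actual = 335.6 - 268.4 = 67.2 kJ/kg
eta_s = dh_ideal / dh_actual = 44.7 / 67.2
eta_s = 0.6652

0.6652


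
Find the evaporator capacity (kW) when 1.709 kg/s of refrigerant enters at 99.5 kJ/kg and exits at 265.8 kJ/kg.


dh = 265.8 - 99.5 = 166.3 kJ/kg
Q_evap = m_dot * dh = 1.709 * 166.3
Q_evap = 284.21 kW

284.21


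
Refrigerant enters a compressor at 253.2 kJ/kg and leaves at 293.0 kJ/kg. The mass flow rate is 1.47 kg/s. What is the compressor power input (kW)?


dh = 293.0 - 253.2 = 39.8 kJ/kg
W = m_dot * dh = 1.47 * 39.8 = 58.51 kW

58.51


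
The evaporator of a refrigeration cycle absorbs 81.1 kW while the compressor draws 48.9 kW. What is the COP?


COP = Q_evap / W
COP = 81.1 / 48.9
COP = 1.658

1.658


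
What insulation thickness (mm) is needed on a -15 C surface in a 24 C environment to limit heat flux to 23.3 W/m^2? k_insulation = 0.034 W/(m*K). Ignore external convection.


dT = 24 - (-15) = 39 K
thickness = k * dT / q_max * 1000
thickness = 0.034 * 39 / 23.3 * 1000
thickness = 56.9 mm

56.9


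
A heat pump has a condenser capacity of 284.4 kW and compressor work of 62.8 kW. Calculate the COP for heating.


COP_hp = Q_cond / W
COP_hp = 284.4 / 62.8
COP_hp = 4.529

4.529


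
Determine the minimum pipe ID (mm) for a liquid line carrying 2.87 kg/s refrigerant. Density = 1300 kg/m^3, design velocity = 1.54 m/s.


A = m_dot / (rho * v) = 2.87 / (1300 * 1.54) = 0.001433566434 m^2
d = sqrt(4*A/pi) * 1000
d = 42.7 mm

42.7


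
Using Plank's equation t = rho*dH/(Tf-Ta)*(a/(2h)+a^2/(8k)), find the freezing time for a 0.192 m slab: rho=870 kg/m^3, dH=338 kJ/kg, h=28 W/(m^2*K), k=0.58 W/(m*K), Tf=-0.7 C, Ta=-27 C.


dT = -0.7 - (-27) = 26.3 K
term1 = a/(2h) = 0.192/(2*28) = 0.003428571429
term2 = a^2/(8k) = 0.192^2/(8*0.58) = 0.007944827586
t = rho*dH*1000/dT * (term1 + term2)
t = 870*338*1000/26.3 * (0.003428571429 + 0.007944827586)
t = 127166 s

127166


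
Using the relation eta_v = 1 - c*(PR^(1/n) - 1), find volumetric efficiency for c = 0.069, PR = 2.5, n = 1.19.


PR^(1/n) = 2.5^(1/1.19) = 2.15974943
eta_v = 1 - 0.069 * (2.15974943 - 1)
eta_v = 0.92

0.92


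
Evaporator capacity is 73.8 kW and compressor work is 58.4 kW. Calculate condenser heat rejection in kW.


Q_cond = Q_evap + W
Q_cond = 73.8 + 58.4
Q_cond = 132.2 kW

132.2


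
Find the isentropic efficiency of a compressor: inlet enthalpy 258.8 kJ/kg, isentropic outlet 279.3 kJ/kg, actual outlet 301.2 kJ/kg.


dh_ideal = 279.3 - 258.8 = 20.5 kJ/kg
dh_actual = 301.2 - 258.8 = 42.4 kJ/kg
eta_s = dh_ideal / dh_actual = 20.5 / 42.4
eta_s = 0.4835

0.4835


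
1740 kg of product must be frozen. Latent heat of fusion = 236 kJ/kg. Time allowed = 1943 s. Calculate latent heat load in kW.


Q_lat = m * h_fg / t
Q_lat = 1740 * 236 / 1943
Q_lat = 211.34 kW

211.34


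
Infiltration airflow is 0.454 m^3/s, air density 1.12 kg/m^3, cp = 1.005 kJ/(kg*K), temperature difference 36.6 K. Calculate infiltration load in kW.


Q = V_dot * rho * cp * dT
Q = 0.454 * 1.12 * 1.005 * 36.6
Q = 18.703 kW

18.703


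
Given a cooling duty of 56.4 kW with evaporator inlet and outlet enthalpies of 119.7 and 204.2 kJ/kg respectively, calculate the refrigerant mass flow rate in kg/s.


dh = 204.2 - 119.7 = 84.5 kJ/kg
m_dot = Q / dh = 56.4 / 84.5 = 0.6675 kg/s

0.6675


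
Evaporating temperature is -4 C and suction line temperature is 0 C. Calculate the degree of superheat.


Superheat = T_suction - T_evap
Superheat = 0 - (-4)
Superheat = 4 K

4


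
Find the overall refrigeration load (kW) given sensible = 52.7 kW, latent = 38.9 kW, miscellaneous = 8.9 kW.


Q_total = Q_s + Q_l + Q_misc
Q_total = 52.7 + 38.9 + 8.9
Q_total = 100.5 kW

100.5


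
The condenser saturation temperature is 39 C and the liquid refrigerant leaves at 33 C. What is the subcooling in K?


Subcooling = T_cond - T_liquid
Subcooling = 39 - 33
Subcooling = 6 K

6


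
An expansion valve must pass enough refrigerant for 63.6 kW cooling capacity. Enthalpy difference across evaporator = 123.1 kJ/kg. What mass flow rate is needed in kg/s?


m_dot = Q / dh
m_dot = 63.6 / 123.1
m_dot = 0.5167 kg/s

0.5167


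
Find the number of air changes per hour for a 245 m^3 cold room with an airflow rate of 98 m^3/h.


ACH = flow / volume
ACH = 98 / 245
ACH = 0.4

0.4


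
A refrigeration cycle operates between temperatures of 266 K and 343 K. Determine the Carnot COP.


dT = 343 - 266 = 77 K
COP_carnot = T_cold / dT = 266 / 77
COP_carnot = 3.455

3.455


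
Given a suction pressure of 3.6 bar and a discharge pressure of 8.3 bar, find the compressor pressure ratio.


PR = P_high / P_low
PR = 8.3 / 3.6
PR = 2.306

2.306


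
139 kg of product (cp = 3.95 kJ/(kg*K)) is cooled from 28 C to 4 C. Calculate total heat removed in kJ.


dT = 28 - (4) = 24 K
Q = m * cp * dT = 139 * 3.95 * 24
Q = 13177 kJ

13177


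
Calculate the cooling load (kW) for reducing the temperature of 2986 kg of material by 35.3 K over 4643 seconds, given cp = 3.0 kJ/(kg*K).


Q = m * cp * dT / t
Q = 2986 * 3.0 * 35.3 / 4643
Q = 68.106 kW

68.106


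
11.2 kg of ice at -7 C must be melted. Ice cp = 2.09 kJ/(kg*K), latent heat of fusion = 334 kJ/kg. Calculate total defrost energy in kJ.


Sensible heat = cp * dT = 2.09 * 7 = 14.63 kJ/kg
Total per kg = 14.63 + 334 = 348.63 kJ/kg
Q = m * total = 11.2 * 348.63
Q = 3904.7 kJ

3904.7


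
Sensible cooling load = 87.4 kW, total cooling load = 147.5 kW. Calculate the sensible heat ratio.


SHR = Q_sensible / Q_total
SHR = 87.4 / 147.5
SHR = 0.593

0.593


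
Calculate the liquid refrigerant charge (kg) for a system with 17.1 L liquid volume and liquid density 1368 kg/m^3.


Charge = V * rho / 1000
Charge = 17.1 * 1368 / 1000
Charge = 23.39 kg

23.39


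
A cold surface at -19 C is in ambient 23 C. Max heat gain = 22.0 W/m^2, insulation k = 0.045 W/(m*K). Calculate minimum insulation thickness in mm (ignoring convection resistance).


dT = 23 - (-19) = 42 K
thickness = k * dT / q_max * 1000
thickness = 0.045 * 42 / 22.0 * 1000
thickness = 85.9 mm

85.9


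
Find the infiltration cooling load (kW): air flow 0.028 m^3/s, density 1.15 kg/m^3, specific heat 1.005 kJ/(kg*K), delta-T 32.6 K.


Q = V_dot * rho * cp * dT
Q = 0.028 * 1.15 * 1.005 * 32.6
Q = 1.055 kW

1.055


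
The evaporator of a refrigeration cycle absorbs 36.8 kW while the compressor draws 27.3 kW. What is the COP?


COP = Q_evap / W
COP = 36.8 / 27.3
COP = 1.348

1.348


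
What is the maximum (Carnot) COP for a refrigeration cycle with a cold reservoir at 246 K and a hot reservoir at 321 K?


dT = 321 - 246 = 75 K
COP_carnot = T_cold / dT = 246 / 75
COP_carnot = 3.28

3.28


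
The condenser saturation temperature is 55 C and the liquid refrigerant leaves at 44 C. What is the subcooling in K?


Subcooling = T_cond - T_liquid
Subcooling = 55 - 44
Subcooling = 11 K

11


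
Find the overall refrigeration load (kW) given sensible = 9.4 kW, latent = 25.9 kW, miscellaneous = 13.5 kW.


Q_total = Q_s + Q_l + Q_misc
Q_total = 9.4 + 25.9 + 13.5
Q_total = 48.8 kW

48.8


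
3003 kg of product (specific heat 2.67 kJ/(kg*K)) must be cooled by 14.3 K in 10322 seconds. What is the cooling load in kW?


Q = m * cp * dT / t
Q = 3003 * 2.67 * 14.3 / 10322
Q = 11.108 kW

11.108


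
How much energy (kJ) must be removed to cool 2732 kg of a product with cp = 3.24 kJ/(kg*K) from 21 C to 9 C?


dT = 21 - (9) = 12 K
Q = m * cp * dT = 2732 * 3.24 * 12
Q = 106220 kJ

106220


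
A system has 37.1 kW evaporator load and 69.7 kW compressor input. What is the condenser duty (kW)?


Q_cond = Q_evap + W
Q_cond = 37.1 + 69.7
Q_cond = 106.8 kW

106.8


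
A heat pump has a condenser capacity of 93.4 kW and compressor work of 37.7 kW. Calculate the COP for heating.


COP_hp = Q_cond / W
COP_hp = 93.4 / 37.7
COP_hp = 2.477

2.477


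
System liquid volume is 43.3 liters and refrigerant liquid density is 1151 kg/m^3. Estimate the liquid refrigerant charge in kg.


Charge = V * rho / 1000
Charge = 43.3 * 1151 / 1000
Charge = 49.84 kg

49.84


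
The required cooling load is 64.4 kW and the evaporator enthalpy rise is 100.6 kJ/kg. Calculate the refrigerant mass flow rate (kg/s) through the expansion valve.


m_dot = Q / dh
m_dot = 64.4 / 100.6
m_dot = 0.6402 kg/s

0.6402


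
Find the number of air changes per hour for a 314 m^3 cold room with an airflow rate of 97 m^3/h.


ACH = flow / volume
ACH = 97 / 314
ACH = 0.309

0.309


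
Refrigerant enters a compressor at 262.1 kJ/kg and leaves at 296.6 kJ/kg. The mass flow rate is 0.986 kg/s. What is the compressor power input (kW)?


dh = 296.6 - 262.1 = 34.5 kJ/kg
W = m_dot * dh = 0.986 * 34.5 = 34.02 kW

34.02


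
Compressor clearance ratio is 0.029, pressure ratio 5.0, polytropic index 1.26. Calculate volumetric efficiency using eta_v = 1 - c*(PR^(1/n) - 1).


PR^(1/n) = 5.0^(1/1.26) = 3.58705552
eta_v = 1 - 0.029 * (3.58705552 - 1)
eta_v = 0.925

0.925


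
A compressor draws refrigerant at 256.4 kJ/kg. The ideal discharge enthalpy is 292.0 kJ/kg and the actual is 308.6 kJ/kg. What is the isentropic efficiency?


dh_ideal = 292.0 - 256.4 = 35.6 kJ/kg
dh_actual = 308.6 - 256.4 = 52.2 kJ/kg
eta_s = dh_ideal / dh_actual = 35.6 / 52.2
eta_s = 0.682

0.682


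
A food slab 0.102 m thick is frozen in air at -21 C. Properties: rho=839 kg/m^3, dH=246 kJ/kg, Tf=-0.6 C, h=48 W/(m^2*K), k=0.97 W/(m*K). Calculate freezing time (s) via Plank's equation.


dT = -0.6 - (-21) = 20.4 K
term1 = a/(2h) = 0.102/(2*48) = 0.0010625
term2 = a^2/(8k) = 0.102^2/(8*0.97) = 0.001340721649
t = rho*dH*1000/dT * (term1 + term2)
t = 839*246*1000/20.4 * (0.0010625 + 0.001340721649)
t = 24314 s

24314


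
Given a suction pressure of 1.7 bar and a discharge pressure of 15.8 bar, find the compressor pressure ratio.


PR = P_high / P_low
PR = 15.8 / 1.7
PR = 9.294

9.294


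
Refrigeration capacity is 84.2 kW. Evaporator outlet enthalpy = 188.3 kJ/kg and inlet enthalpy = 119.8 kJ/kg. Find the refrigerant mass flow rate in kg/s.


dh = 188.3 - 119.8 = 68.5 kJ/kg
m_dot = Q / dh = 84.2 / 68.5 = 1.2292 kg/s

1.2292


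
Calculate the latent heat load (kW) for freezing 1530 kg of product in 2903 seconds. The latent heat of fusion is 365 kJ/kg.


Q_lat = m * h_fg / t
Q_lat = 1530 * 365 / 2903
Q_lat = 192.37 kW

192.37


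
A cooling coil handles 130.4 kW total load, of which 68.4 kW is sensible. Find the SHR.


SHR = Q_sensible / Q_total
SHR = 68.4 / 130.4
SHR = 0.525

0.525


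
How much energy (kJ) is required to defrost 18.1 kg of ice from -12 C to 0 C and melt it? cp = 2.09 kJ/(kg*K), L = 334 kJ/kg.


Sensible heat = cp * dT = 2.09 * 12 = 25.08 kJ/kg
Total per kg = 25.08 + 334 = 359.08 kJ/kg
Q = m * total = 18.1 * 359.08
Q = 6499.3 kJ

6499.3


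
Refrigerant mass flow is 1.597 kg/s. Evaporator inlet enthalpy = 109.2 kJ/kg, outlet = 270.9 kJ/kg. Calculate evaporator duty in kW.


dh = 270.9 - 109.2 = 161.7 kJ/kg
Q_evap = m_dot * dh = 1.597 * 161.7
Q_evap = 258.23 kW

258.23


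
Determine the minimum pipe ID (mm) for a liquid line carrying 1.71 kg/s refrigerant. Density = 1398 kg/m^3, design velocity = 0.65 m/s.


A = m_dot / (rho * v) = 1.71 / (1398 * 0.65) = 0.001881809178 m^2
d = sqrt(4*A/pi) * 1000
d = 48.9 mm

48.9


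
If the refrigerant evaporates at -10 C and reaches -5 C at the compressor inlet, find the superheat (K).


Superheat = T_suction - T_evap
Superheat = -5 - (-10)
Superheat = 5 K

5
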